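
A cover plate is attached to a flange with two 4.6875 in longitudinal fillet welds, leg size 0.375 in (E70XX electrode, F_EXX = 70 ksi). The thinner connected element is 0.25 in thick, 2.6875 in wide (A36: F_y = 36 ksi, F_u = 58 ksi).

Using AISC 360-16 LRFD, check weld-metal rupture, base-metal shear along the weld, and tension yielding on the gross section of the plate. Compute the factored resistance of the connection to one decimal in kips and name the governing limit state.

21.8 kips (gross-section yield governs)

Weld metal: throat = 0.707×0.375 = 0.26513 in, L = 2×4.6875 = 9.375 in. φR_n = 0.75 × 0.6 × 70 × 0.26513 × 9.375 = 78.3 kips.
Base metal shear (0.25 in plate): yield φR_n = 1.0×0.6×36×0.25×9.375 = 50.6 kips; rupture φR_n = 0.75×0.6×58×0.25×9.375 = 61.2 kips; take 50.6 kips (yield).
Tension yield (gross): A_g = 2.6875×0.25 = 0.67188 in². φR_n = 0.90 × 36 × 0.67188 = 21.8 kips.
Governing: min(78.3, 50.6, 21.8) = 21.8 kips → gross-section yield.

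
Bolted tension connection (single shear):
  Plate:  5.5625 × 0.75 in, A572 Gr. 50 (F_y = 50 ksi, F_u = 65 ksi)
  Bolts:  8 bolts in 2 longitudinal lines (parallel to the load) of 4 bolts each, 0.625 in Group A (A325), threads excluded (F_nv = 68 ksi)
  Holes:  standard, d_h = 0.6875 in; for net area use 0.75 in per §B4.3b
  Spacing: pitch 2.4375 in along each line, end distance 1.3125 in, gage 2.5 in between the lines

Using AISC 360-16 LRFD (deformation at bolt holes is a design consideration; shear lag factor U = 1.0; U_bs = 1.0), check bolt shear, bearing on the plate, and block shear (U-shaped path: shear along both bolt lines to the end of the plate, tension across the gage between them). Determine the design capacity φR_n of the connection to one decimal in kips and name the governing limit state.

Bolt shear: A_b = π(0.625)²/4 = 0.3068 in². φR_n = 0.75 × 68 × 0.3068 × 8 × 1 = 125.2 kips.
Bearing (0.75 in plate, F_u = 65 ksi): end bolts L_c = 1.3125 − 0.6875/2 = 0.96875, R_n = min(1.2×0.96875×0.75×65, 2.4×0.625×0.75×65) = 56.672 kips/bolt; interior L_c = 2.4375 − 0.6875 = 1.75, R_n = 73.125 kips/bolt. φR_n = 0.75 × (2×56.672 + 6×73.125) = 414.1 kips.
Block shear: shear path 2×[1.3125+3×2.4375] = 2×8.625 in, A_gv = 12.938, A_nv = 2×(8.625 − 3.5×0.75)×0.75 = 9 in²; tension across gage: (2.5 − 1×0.75)×0.75 = 1.3125 in². R_n = min(0.6×65×9, 0.6×50×12.938) + 1.0×65×1.3125 = min(351, 388.14) + 85.313 = 436.31 kips. φR_n = 0.75 × 436.31 = 327.2 kips.
Governing: min(125.2, 414.1, 327.2) = 125.2 kips → bolt shear.

125.2 kips (bolt shear governs)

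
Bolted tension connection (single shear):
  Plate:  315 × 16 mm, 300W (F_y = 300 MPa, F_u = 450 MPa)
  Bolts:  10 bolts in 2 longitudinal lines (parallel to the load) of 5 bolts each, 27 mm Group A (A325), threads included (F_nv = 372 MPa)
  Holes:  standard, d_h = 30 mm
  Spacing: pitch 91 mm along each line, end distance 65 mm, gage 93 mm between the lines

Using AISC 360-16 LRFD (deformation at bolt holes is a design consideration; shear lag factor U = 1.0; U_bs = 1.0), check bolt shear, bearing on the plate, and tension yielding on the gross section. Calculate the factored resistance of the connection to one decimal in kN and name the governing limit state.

1360.8 kN (gross-section yield governs)

Bolt shear: A_b = π(27)²/4 = 572.56 mm². φR_n = 0.75 × 372 × 572.56 × 10 × 1 = 1597.4 kN.
Bearing (16 mm plate, F_u = 450 MPa): end bolts L_c = 65 − 30/2 = 50, R_n = min(1.2×50×16×450, 2.4×27×16×450) = 432 kN/bolt; interior L_c = 91 − 30 = 61, R_n = 466.56 kN/bolt. φR_n = 0.75 × (2×432 + 8×466.56) = 3447.4 kN.
Tension yield (gross): A_g = 315×16 = 5040 mm². φR_n = 0.90 × 300 × 5040 = 1360.8 kN.
Governing: min(1597.4, 3447.4, 1360.8) = 1360.8 kN → gross-section yield.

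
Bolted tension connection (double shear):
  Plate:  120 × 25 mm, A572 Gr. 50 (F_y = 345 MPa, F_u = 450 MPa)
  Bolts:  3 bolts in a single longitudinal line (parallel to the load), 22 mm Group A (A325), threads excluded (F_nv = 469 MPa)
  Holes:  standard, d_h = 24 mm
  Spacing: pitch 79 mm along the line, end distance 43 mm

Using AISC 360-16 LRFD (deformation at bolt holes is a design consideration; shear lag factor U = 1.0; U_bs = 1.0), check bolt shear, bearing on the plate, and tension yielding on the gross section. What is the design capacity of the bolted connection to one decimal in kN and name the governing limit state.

Bolt shear: A_b = π(22)²/4 = 380.13 mm². φR_n = 0.75 × 469 × 380.13 × 3 × 2 = 802.3 kN.
Bearing (25 mm plate, F_u = 450 MPa): end bolts L_c = 43 − 24/2 = 31, R_n = min(1.2×31×25×450, 2.4×22×25×450) = 418.5 kN/bolt; interior L_c = 79 − 24 = 55, R_n = 594 kN/bolt. φR_n = 0.75 × (1×418.5 + 2×594) = 1204.9 kN.
Tension yield (gross): A_g = 120×25 = 3000 mm². φR_n = 0.90 × 345 × 3000 = 931.5 kN.
Governing: min(802.3, 1204.9, 931.5) = 802.3 kN → bolt shear.

802.3 kN (bolt shear governs)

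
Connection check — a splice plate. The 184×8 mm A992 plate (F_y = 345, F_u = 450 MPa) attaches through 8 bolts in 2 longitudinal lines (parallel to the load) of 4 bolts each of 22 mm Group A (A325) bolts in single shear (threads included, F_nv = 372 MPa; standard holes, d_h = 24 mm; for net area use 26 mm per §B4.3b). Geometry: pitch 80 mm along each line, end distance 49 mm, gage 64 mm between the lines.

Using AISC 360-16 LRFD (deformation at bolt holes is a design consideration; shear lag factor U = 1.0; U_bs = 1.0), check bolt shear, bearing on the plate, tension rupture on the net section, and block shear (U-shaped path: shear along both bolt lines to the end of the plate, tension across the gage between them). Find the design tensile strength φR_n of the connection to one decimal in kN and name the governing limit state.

356.4 kN (net-section rupture governs)

Bolt shear: A_b = π(22)²/4 = 380.13 mm². φR_n = 0.75 × 372 × 380.13 × 8 × 1 = 848.5 kN.
Bearing (8 mm plate, F_u = 450 MPa): end bolts L_c = 49 − 24/2 = 37, R_n = min(1.2×37×8×450, 2.4×22×8×450) = 159.84 kN/bolt; interior L_c = 80 − 24 = 56, R_n = 190.08 kN/bolt. φR_n = 0.75 × (2×159.84 + 6×190.08) = 1095.1 kN.
Tension rupture (net): A_n = (184 − 2×26)×8 = 1056 mm² (U = 1.0, A_e = A_n). φR_n = 0.75 × 450 × 1056 = 356.4 kN.
Block shear: shear path 2×[49+3×80] = 2×289 mm, A_gv = 4624, A_nv = 2×(289 − 3.5×26)×8 = 3168 mm²; tension across gage: (64 − 1×26)×8 = 304 mm². R_n = min(0.6×450×3168, 0.6×345×4624) + 1.0×450×304 = min(855.36, 957.17) + 136.8 = 992.16 kN. φR_n = 0.75 × 992.16 = 744.1 kN.
Governing: min(848.5, 1095.1, 356.4, 744.1) = 356.4 kN → net-section rupture.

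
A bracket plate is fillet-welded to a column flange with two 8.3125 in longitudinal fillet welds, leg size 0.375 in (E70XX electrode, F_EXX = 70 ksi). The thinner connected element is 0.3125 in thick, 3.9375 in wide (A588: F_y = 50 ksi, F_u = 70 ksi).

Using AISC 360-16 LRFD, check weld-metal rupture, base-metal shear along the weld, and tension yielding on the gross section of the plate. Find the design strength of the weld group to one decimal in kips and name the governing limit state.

Weld metal: throat = 0.707×0.375 = 0.26513 in, L = 2×8.3125 = 16.625 in. φR_n = 0.75 × 0.6 × 70 × 0.26513 × 16.625 = 138.8 kips.
Base metal shear (0.3125 in plate): yield φR_n = 1.0×0.6×50×0.3125×16.625 = 155.9 kips; rupture φR_n = 0.75×0.6×70×0.3125×16.625 = 163.7 kips; take 155.9 kips (yield).
Tension yield (gross): A_g = 3.9375×0.3125 = 1.2305 in². φR_n = 0.90 × 50 × 1.2305 = 55.4 kips.
Governing: min(138.8, 155.9, 55.4) = 55.4 kips → gross-section yield.

55.4 kips (gross-section yield governs)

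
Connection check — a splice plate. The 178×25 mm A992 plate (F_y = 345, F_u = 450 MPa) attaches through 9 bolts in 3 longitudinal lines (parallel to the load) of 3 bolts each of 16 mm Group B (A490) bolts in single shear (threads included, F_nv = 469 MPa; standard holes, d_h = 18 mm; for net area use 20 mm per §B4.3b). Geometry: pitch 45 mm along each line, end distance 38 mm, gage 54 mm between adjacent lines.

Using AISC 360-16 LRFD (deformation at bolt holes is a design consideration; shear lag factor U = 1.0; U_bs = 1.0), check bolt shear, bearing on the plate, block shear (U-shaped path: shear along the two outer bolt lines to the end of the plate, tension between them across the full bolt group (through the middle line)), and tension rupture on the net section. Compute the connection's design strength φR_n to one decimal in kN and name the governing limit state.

Bolt shear: A_b = π(16)²/4 = 201.06 mm². φR_n = 0.75 × 469 × 201.06 × 9 × 1 = 636.5 kN.
Bearing (25 mm plate, F_u = 450 MPa): end bolts L_c = 38 − 18/2 = 29, R_n = min(1.2×29×25×450, 2.4×16×25×450) = 391.5 kN/bolt; interior L_c = 45 − 18 = 27, R_n = 364.5 kN/bolt. φR_n = 0.75 × (3×391.5 + 6×364.5) = 2521.1 kN.
Block shear: shear path 2×[38+2×45] = 2×128 mm, A_gv = 6400, A_nv = 2×(128 − 2.5×20)×25 = 3900 mm²; tension across gage: (108 − 2×20)×25 = 1700 mm². R_n = min(0.6×450×3900, 0.6×345×6400) + 1.0×450×1700 = min(1053, 1324.8) + 765 = 1818 kN. φR_n = 0.75 × 1818 = 1363.5 kN.
Tension rupture (net): A_n = (178 − 3×20)×25 = 2950 mm² (U = 1.0, A_e = A_n). φR_n = 0.75 × 450 × 2950 = 995.6 kN.
Governing: min(636.5, 2521.1, 1363.5, 995.6) = 636.5 kN → bolt shear.

636.5 kN (bolt shear governs)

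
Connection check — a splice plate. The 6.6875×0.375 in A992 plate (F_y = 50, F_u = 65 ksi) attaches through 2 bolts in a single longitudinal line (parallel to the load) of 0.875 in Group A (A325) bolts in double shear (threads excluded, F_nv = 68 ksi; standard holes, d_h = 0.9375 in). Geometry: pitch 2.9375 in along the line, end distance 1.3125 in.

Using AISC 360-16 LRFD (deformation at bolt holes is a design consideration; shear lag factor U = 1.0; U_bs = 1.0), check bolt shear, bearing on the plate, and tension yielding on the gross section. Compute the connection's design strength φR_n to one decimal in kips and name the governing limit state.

56.9 kips (bearing governs)

Bolt shear: A_b = π(0.875)²/4 = 0.60132 in². φR_n = 0.75 × 68 × 0.60132 × 2 × 2 = 122.7 kips.
Bearing (0.375 in plate, F_u = 65 ksi): end bolts L_c = 1.3125 − 0.9375/2 = 0.84375, R_n = min(1.2×0.84375×0.375×65, 2.4×0.875×0.375×65) = 24.68 kips/bolt; interior L_c = 2.9375 − 0.9375 = 2, R_n = 51.188 kips/bolt. φR_n = 0.75 × (1×24.68 + 1×51.188) = 56.9 kips.
Tension yield (gross): A_g = 6.6875×0.375 = 2.5078 in². φR_n = 0.90 × 50 × 2.5078 = 112.9 kips.
Governing: min(122.7, 56.9, 112.9) = 56.9 kips → bearing.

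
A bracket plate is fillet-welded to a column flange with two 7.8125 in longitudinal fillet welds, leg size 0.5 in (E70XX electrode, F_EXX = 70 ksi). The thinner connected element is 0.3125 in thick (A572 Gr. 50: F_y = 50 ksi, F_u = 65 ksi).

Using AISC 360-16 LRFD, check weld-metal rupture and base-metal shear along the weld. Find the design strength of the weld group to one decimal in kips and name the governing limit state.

Weld metal: throat = 0.707×0.5 = 0.3535 in, L = 2×7.8125 = 15.625 in. φR_n = 0.75 × 0.6 × 70 × 0.3535 × 15.625 = 174.0 kips.
Base metal shear (0.3125 in plate): yield φR_n = 1.0×0.6×50×0.3125×15.625 = 146.5 kips; rupture φR_n = 0.75×0.6×65×0.3125×15.625 = 142.8 kips; take 142.8 kips (rupture).
Governing: min(174.0, 142.8) = 142.8 kips → base-metal shear.

142.8 kips (base-metal shear governs)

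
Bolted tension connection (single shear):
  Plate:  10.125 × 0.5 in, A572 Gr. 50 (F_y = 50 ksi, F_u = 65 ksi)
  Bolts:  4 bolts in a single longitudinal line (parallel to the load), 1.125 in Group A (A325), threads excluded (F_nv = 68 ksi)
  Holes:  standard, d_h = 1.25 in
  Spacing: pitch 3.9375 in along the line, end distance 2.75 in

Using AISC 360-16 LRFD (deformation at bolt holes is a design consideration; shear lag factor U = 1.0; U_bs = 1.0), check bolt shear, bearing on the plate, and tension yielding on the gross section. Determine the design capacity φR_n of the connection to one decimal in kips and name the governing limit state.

Bolt shear: A_b = π(1.125)²/4 = 0.99402 in². φR_n = 0.75 × 68 × 0.99402 × 4 × 1 = 202.8 kips.
Bearing (0.5 in plate, F_u = 65 ksi): end bolts L_c = 2.75 − 1.25/2 = 2.125, R_n = min(1.2×2.125×0.5×65, 2.4×1.125×0.5×65) = 82.875 kips/bolt; interior L_c = 3.9375 − 1.25 = 2.6875, R_n = 87.75 kips/bolt. φR_n = 0.75 × (1×82.875 + 3×87.75) = 259.6 kips.
Tension yield (gross): A_g = 10.125×0.5 = 5.0625 in². φR_n = 0.90 × 50 × 5.0625 = 227.8 kips.
Governing: min(202.8, 259.6, 227.8) = 202.8 kips → bolt shear.

202.8 kips (bolt shear governs)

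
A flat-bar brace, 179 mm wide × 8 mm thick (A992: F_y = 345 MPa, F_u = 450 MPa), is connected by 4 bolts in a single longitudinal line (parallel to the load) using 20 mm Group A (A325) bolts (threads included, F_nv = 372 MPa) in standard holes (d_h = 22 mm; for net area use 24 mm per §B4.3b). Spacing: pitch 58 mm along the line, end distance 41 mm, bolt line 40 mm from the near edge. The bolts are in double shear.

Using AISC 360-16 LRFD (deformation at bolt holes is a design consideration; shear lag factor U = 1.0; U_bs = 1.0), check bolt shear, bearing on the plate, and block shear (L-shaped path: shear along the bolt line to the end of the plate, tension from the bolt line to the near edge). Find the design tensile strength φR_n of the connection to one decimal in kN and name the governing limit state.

Bolt shear: A_b = π(20)²/4 = 314.16 mm². φR_n = 0.75 × 372 × 314.16 × 4 × 2 = 701.2 kN.
Bearing (8 mm plate, F_u = 450 MPa): end bolts L_c = 41 − 22/2 = 30, R_n = min(1.2×30×8×450, 2.4×20×8×450) = 129.6 kN/bolt; interior L_c = 58 − 22 = 36, R_n = 155.52 kN/bolt. φR_n = 0.75 × (1×129.6 + 3×155.52) = 447.1 kN.
Block shear: shear path 1×[41+3×58] = 1×215 mm, A_gv = 1720, A_nv = 1×(215 − 3.5×24)×8 = 1048 mm²; tension to near edge: (40 − 0.5×24)×8 = 224 mm². R_n = min(0.6×450×1048, 0.6×345×1720) + 1.0×450×224 = min(282.96, 356.04) + 100.8 = 383.76 kN. φR_n = 0.75 × 383.76 = 287.8 kN.
Governing: min(701.2, 447.1, 287.8) = 287.8 kN → block shear.

287.8 kN (block shear governs)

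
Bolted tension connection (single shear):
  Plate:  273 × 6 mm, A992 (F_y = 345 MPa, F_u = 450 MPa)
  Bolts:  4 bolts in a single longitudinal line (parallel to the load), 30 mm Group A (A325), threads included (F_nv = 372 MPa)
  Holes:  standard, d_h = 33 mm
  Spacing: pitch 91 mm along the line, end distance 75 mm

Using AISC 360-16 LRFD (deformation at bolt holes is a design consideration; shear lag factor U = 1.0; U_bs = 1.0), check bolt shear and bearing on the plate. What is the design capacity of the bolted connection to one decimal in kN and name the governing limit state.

565.0 kN (bearing governs)

Bolt shear: A_b = π(30)²/4 = 706.86 mm². φR_n = 0.75 × 372 × 706.86 × 4 × 1 = 788.9 kN.
Bearing (6 mm plate, F_u = 450 MPa): end bolts L_c = 75 − 33/2 = 58.5, R_n = min(1.2×58.5×6×450, 2.4×30×6×450) = 189.54 kN/bolt; interior L_c = 91 − 33 = 58, R_n = 187.92 kN/bolt. φR_n = 0.75 × (1×189.54 + 3×187.92) = 565.0 kN.
Governing: min(788.9, 565.0) = 565.0 kN → bearing.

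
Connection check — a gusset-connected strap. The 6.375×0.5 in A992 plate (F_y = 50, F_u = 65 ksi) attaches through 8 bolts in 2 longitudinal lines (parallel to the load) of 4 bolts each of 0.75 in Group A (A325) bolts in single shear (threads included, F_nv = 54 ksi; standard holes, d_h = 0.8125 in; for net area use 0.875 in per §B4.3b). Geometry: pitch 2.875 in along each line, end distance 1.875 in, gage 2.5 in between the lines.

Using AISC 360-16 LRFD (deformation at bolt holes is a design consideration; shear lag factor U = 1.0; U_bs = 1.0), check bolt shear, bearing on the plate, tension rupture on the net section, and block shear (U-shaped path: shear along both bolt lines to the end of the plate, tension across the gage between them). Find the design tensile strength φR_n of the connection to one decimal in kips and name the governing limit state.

Bolt shear: A_b = π(0.75)²/4 = 0.44179 in². φR_n = 0.75 × 54 × 0.44179 × 8 × 1 = 143.1 kips.
Bearing (0.5 in plate, F_u = 65 ksi): end bolts L_c = 1.875 − 0.8125/2 = 1.46875, R_n = min(1.2×1.46875×0.5×65, 2.4×0.75×0.5×65) = 57.281 kips/bolt; interior L_c = 2.875 − 0.8125 = 2.0625, R_n = 58.5 kips/bolt. φR_n = 0.75 × (2×57.281 + 6×58.5) = 349.2 kips.
Tension rupture (net): A_n = (6.375 − 2×0.875)×0.5 = 2.3125 in² (U = 1.0, A_e = A_n). φR_n = 0.75 × 65 × 2.3125 = 112.7 kips.
Block shear: shear path 2×[1.875+3×2.875] = 2×10.5 in, A_gv = 10.5, A_nv = 2×(10.5 − 3.5×0.875)×0.5 = 7.4375 in²; tension across gage: (2.5 − 1×0.875)×0.5 = 0.8125 in². R_n = min(0.6×65×7.4375, 0.6×50×10.5) + 1.0×65×0.8125 = min(290.06, 315) + 52.813 = 342.87 kips. φR_n = 0.75 × 342.87 = 257.2 kips.
Governing: min(143.1, 349.2, 112.7, 257.2) = 112.7 kips → net-section rupture.

112.7 kips (net-section rupture governs)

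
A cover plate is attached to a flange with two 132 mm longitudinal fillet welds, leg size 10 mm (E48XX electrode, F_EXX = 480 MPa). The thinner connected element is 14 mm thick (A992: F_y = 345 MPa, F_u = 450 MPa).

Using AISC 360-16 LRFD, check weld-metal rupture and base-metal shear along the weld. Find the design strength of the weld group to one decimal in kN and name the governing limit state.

403.2 kN (weld metal governs)

Weld metal: throat = 0.707×10 = 7.07 mm, L = 2×132 = 264 mm. φR_n = 0.75 × 0.6 × 480 × 7.07 × 264 = 403.2 kN.
Base metal shear (14 mm plate): yield φR_n = 1.0×0.6×345×14×264 = 765.1 kN; rupture φR_n = 0.75×0.6×450×14×264 = 748.4 kN; take 748.4 kN (rupture).
Governing: min(403.2, 748.4) = 403.2 kN → weld metal.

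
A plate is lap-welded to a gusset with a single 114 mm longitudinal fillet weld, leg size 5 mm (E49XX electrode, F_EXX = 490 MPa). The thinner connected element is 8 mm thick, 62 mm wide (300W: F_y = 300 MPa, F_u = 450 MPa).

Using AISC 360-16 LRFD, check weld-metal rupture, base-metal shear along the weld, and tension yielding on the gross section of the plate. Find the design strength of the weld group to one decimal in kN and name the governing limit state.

88.9 kN (weld metal governs)

Weld metal: throat = 0.707×5 = 3.535 mm, L = 114 mm. φR_n = 0.75 × 0.6 × 490 × 3.535 × 114 = 88.9 kN.
Base metal shear (8 mm plate): yield φR_n = 1.0×0.6×300×8×114 = 164.2 kN; rupture φR_n = 0.75×0.6×450×8×114 = 184.7 kN; take 164.2 kN (yield).
Tension yield (gross): A_g = 62×8 = 496 mm². φR_n = 0.90 × 300 × 496 = 133.9 kN.
Governing: min(88.9, 164.2, 133.9) = 88.9 kN → weld metal.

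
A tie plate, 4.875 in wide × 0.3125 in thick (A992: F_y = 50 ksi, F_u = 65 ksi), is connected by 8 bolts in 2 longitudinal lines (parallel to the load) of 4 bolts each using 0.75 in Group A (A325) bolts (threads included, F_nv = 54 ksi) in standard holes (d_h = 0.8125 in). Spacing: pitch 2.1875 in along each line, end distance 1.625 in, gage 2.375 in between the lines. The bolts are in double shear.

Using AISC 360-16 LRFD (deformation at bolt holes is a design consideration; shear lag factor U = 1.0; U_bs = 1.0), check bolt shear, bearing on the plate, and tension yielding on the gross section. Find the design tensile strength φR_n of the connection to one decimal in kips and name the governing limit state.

68.6 kips (gross-section yield governs)

Bolt shear: A_b = π(0.75)²/4 = 0.44179 in². φR_n = 0.75 × 54 × 0.44179 × 8 × 2 = 286.3 kips.
Bearing (0.3125 in plate, F_u = 65 ksi): end bolts L_c = 1.625 − 0.8125/2 = 1.21875, R_n = min(1.2×1.21875×0.3125×65, 2.4×0.75×0.3125×65) = 29.707 kips/bolt; interior L_c = 2.1875 − 0.8125 = 1.375, R_n = 33.516 kips/bolt. φR_n = 0.75 × (2×29.707 + 6×33.516) = 195.4 kips.
Tension yield (gross): A_g = 4.875×0.3125 = 1.5234 in². φR_n = 0.90 × 50 × 1.5234 = 68.6 kips.
Governing: min(286.3, 195.4, 68.6) = 68.6 kips → gross-section yield.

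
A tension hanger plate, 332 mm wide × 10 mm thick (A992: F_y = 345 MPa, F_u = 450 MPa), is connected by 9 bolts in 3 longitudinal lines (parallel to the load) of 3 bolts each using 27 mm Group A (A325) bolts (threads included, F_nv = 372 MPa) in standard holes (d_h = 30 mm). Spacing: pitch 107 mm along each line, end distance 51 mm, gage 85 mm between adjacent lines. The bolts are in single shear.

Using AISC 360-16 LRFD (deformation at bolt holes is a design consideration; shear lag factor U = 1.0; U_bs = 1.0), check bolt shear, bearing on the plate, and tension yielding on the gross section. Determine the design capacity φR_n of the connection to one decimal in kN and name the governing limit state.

Bolt shear: A_b = π(27)²/4 = 572.56 mm². φR_n = 0.75 × 372 × 572.56 × 9 × 1 = 1437.7 kN.
Bearing (10 mm plate, F_u = 450 MPa): end bolts L_c = 51 − 30/2 = 36, R_n = min(1.2×36×10×450, 2.4×27×10×450) = 194.4 kN/bolt; interior L_c = 107 − 30 = 77, R_n = 291.6 kN/bolt. φR_n = 0.75 × (3×194.4 + 6×291.6) = 1749.6 kN.
Tension yield (gross): A_g = 332×10 = 3320 mm². φR_n = 0.90 × 345 × 3320 = 1030.9 kN.
Governing: min(1437.7, 1749.6, 1030.9) = 1030.9 kN → gross-section yield.

1030.9 kN (gross-section yield governs)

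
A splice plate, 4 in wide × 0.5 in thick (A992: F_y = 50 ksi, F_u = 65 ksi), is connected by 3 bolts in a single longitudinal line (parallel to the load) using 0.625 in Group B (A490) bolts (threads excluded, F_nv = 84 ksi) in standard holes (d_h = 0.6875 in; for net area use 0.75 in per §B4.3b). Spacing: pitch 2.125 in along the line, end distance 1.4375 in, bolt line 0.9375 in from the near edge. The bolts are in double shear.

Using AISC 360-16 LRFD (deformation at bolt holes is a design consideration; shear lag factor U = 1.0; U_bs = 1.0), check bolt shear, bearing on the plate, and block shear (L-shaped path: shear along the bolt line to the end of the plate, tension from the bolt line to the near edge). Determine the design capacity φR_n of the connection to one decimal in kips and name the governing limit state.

Bolt shear: A_b = π(0.625)²/4 = 0.3068 in². φR_n = 0.75 × 84 × 0.3068 × 3 × 2 = 116.0 kips.
Bearing (0.5 in plate, F_u = 65 ksi): end bolts L_c = 1.4375 − 0.6875/2 = 1.09375, R_n = min(1.2×1.09375×0.5×65, 2.4×0.625×0.5×65) = 42.656 kips/bolt; interior L_c = 2.125 − 0.6875 = 1.4375, R_n = 48.75 kips/bolt. φR_n = 0.75 × (1×42.656 + 2×48.75) = 105.1 kips.
Block shear: shear path 1×[1.4375+2×2.125] = 1×5.6875 in, A_gv = 2.8438, A_nv = 1×(5.6875 − 2.5×0.75)×0.5 = 1.9063 in²; tension to near edge: (0.9375 − 0.5×0.75)×0.5 = 0.28125 in². R_n = min(0.6×65×1.9063, 0.6×50×2.8438) + 1.0×65×0.28125 = min(74.346, 85.314) + 18.281 = 92.627 kips. φR_n = 0.75 × 92.627 = 69.5 kips.
Governing: min(116.0, 105.1, 69.5) = 69.5 kips → block shear.

69.5 kips (block shear governs)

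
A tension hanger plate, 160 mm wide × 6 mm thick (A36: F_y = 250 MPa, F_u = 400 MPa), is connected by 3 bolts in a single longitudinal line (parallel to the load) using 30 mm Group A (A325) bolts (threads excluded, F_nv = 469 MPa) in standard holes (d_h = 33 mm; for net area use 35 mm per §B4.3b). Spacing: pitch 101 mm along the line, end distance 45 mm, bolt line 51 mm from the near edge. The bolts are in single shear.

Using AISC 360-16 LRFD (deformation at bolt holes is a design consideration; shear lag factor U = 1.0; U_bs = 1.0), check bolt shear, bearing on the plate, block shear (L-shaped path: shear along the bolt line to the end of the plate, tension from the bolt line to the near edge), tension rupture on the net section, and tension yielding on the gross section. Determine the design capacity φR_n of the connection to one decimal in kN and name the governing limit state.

216.0 kN (gross-section yield governs)

Bolt shear: A_b = π(30)²/4 = 706.86 mm². φR_n = 0.75 × 469 × 706.86 × 3 × 1 = 745.9 kN.
Bearing (6 mm plate, F_u = 400 MPa): end bolts L_c = 45 − 33/2 = 28.5, R_n = min(1.2×28.5×6×400, 2.4×30×6×400) = 82.08 kN/bolt; interior L_c = 101 − 33 = 68, R_n = 172.8 kN/bolt. φR_n = 0.75 × (1×82.08 + 2×172.8) = 320.8 kN.
Block shear: shear path 1×[45+2×101] = 1×247 mm, A_gv = 1482, A_nv = 1×(247 − 2.5×35)×6 = 957 mm²; tension to near edge: (51 − 0.5×35)×6 = 201 mm². R_n = min(0.6×400×957, 0.6×250×1482) + 1.0×400×201 = min(229.68, 222.3) + 80.4 = 302.7 kN. φR_n = 0.75 × 302.7 = 227.0 kN.
Tension rupture (net): A_n = (160 − 1×35)×6 = 750 mm² (U = 1.0, A_e = A_n). φR_n = 0.75 × 400 × 750 = 225.0 kN.
Tension yield (gross): A_g = 160×6 = 960 mm². φR_n = 0.90 × 250 × 960 = 216.0 kN.
Governing: min(745.9, 320.8, 227.0, 225.0, 216.0) = 216.0 kN → gross-section yield.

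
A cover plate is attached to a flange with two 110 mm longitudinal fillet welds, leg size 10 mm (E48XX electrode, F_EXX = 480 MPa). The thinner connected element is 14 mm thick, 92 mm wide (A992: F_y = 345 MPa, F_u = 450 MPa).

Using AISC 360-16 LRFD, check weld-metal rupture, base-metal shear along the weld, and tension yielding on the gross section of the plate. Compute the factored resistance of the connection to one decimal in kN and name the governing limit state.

336.0 kN (weld metal governs)

Weld metal: throat = 0.707×10 = 7.07 mm, L = 2×110 = 220 mm. φR_n = 0.75 × 0.6 × 480 × 7.07 × 220 = 336.0 kN.
Base metal shear (14 mm plate): yield φR_n = 1.0×0.6×345×14×220 = 637.6 kN; rupture φR_n = 0.75×0.6×450×14×220 = 623.7 kN; take 623.7 kN (rupture).
Tension yield (gross): A_g = 92×14 = 1288 mm². φR_n = 0.90 × 345 × 1288 = 399.9 kN.
Governing: min(336.0, 623.7, 399.9) = 336.0 kN → weld metal.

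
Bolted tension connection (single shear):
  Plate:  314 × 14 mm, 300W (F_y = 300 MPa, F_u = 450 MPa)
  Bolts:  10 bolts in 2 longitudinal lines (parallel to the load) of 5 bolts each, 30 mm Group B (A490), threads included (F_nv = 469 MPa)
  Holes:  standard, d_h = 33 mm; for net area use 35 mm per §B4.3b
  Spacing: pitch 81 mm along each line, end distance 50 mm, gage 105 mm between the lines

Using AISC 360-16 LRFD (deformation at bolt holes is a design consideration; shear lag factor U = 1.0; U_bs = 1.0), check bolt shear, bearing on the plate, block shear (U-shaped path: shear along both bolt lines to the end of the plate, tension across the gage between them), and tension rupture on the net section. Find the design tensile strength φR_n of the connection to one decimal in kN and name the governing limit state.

1152.9 kN (net-section rupture governs)

Bolt shear: A_b = π(30)²/4 = 706.86 mm². φR_n = 0.75 × 469 × 706.86 × 10 × 1 = 2486.4 kN.
Bearing (14 mm plate, F_u = 450 MPa): end bolts L_c = 50 − 33/2 = 33.5, R_n = min(1.2×33.5×14×450, 2.4×30×14×450) = 253.26 kN/bolt; interior L_c = 81 − 33 = 48, R_n = 362.88 kN/bolt. φR_n = 0.75 × (2×253.26 + 8×362.88) = 2557.2 kN.
Block shear: shear path 2×[50+4×81] = 2×374 mm, A_gv = 10472, A_nv = 2×(374 − 4.5×35)×14 = 6062 mm²; tension across gage: (105 − 1×35)×14 = 980 mm². R_n = min(0.6×450×6062, 0.6×300×10472) + 1.0×450×980 = min(1636.7, 1885) + 441 = 2077.7 kN. φR_n = 0.75 × 2077.7 = 1558.3 kN.
Tension rupture (net): A_n = (314 − 2×35)×14 = 3416 mm² (U = 1.0, A_e = A_n). φR_n = 0.75 × 450 × 3416 = 1152.9 kN.
Governing: min(2486.4, 2557.2, 1558.3, 1152.9) = 1152.9 kN → net-section rupture.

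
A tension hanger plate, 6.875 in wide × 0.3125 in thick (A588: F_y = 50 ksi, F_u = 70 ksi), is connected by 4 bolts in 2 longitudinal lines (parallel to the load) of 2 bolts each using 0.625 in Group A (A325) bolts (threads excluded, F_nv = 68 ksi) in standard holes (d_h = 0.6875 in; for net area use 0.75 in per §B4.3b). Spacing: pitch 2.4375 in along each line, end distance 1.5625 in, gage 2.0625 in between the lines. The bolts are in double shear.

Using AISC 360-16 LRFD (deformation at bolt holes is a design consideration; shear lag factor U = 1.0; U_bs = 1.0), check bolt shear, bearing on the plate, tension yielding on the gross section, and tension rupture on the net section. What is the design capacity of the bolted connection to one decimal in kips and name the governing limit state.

Bolt shear: A_b = π(0.625)²/4 = 0.3068 in². φR_n = 0.75 × 68 × 0.3068 × 4 × 2 = 125.2 kips.
Bearing (0.3125 in plate, F_u = 70 ksi): end bolts L_c = 1.5625 − 0.6875/2 = 1.21875, R_n = min(1.2×1.21875×0.3125×70, 2.4×0.625×0.3125×70) = 31.992 kips/bolt; interior L_c = 2.4375 − 0.6875 = 1.75, R_n = 32.813 kips/bolt. φR_n = 0.75 × (2×31.992 + 2×32.813) = 97.2 kips.
Tension yield (gross): A_g = 6.875×0.3125 = 2.1484 in². φR_n = 0.90 × 50 × 2.1484 = 96.7 kips.
Tension rupture (net): A_n = (6.875 − 2×0.75)×0.3125 = 1.6797 in² (U = 1.0, A_e = A_n). φR_n = 0.75 × 70 × 1.6797 = 88.2 kips.
Governing: min(125.2, 97.2, 96.7, 88.2) = 88.2 kips → net-section rupture.

88.2 kips (net-section rupture governs)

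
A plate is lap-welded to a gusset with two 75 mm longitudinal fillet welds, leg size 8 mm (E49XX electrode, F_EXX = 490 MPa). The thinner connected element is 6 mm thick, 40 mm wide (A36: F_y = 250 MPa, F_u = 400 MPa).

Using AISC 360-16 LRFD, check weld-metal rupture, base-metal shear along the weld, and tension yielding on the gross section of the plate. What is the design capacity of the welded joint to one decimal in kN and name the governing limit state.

Weld metal: throat = 0.707×8 = 5.656 mm, L = 2×75 = 150 mm. φR_n = 0.75 × 0.6 × 490 × 5.656 × 150 = 187.1 kN.
Base metal shear (6 mm plate): yield φR_n = 1.0×0.6×250×6×150 = 135.0 kN; rupture φR_n = 0.75×0.6×400×6×150 = 162.0 kN; take 135.0 kN (yield).
Tension yield (gross): A_g = 40×6 = 240 mm². φR_n = 0.90 × 250 × 240 = 54.0 kN.
Governing: min(187.1, 135.0, 54.0) = 54.0 kN → gross-section yield.

54.0 kN (gross-section yield governs)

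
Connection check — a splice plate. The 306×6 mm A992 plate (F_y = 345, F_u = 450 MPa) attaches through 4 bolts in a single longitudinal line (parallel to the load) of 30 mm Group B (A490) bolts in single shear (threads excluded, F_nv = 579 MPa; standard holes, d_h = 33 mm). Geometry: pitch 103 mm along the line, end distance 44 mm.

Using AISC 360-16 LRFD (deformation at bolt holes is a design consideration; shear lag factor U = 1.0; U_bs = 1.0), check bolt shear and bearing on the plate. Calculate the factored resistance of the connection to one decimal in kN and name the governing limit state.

504.2 kN (bearing governs)

Bolt shear: A_b = π(30)²/4 = 706.86 mm². φR_n = 0.75 × 579 × 706.86 × 4 × 1 = 1227.8 kN.
Bearing (6 mm plate, F_u = 450 MPa): end bolts L_c = 44 − 33/2 = 27.5, R_n = min(1.2×27.5×6×450, 2.4×30×6×450) = 89.1 kN/bolt; interior L_c = 103 − 33 = 70, R_n = 194.4 kN/bolt. φR_n = 0.75 × (1×89.1 + 3×194.4) = 504.2 kN.
Governing: min(1227.8, 504.2) = 504.2 kN → bearing.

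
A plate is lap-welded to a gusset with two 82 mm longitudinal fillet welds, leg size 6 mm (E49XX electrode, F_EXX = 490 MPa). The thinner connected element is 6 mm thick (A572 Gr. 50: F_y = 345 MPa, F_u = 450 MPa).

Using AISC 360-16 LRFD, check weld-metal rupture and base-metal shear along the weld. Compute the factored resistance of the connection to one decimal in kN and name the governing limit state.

Weld metal: throat = 0.707×6 = 4.242 mm, L = 2×82 = 164 mm. φR_n = 0.75 × 0.6 × 490 × 4.242 × 164 = 153.4 kN.
Base metal shear (6 mm plate): yield φR_n = 1.0×0.6×345×6×164 = 203.7 kN; rupture φR_n = 0.75×0.6×450×6×164 = 199.3 kN; take 199.3 kN (rupture).
Governing: min(153.4, 199.3) = 153.4 kN → weld metal.

153.4 kN (weld metal governs)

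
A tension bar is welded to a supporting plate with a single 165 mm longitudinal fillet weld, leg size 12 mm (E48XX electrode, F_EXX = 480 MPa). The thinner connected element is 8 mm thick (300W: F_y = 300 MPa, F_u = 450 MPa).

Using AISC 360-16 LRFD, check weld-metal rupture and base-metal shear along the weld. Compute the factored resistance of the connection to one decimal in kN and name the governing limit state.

Weld metal: throat = 0.707×12 = 8.484 mm, L = 165 mm. φR_n = 0.75 × 0.6 × 480 × 8.484 × 165 = 302.4 kN.
Base metal shear (8 mm plate): yield φR_n = 1.0×0.6×300×8×165 = 237.6 kN; rupture φR_n = 0.75×0.6×450×8×165 = 267.3 kN; take 237.6 kN (yield).
Governing: min(302.4, 237.6) = 237.6 kN → base-metal shear.

237.6 kN (base-metal shear governs)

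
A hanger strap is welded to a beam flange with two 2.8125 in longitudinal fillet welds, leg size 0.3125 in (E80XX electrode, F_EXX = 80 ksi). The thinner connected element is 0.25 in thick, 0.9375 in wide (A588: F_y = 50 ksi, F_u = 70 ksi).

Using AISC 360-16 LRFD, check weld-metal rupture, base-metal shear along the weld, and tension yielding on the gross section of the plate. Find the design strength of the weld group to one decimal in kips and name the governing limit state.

Weld metal: throat = 0.707×0.3125 = 0.22094 in, L = 2×2.8125 = 5.625 in. φR_n = 0.75 × 0.6 × 80 × 0.22094 × 5.625 = 44.7 kips.
Base metal shear (0.25 in plate): yield φR_n = 1.0×0.6×50×0.25×5.625 = 42.2 kips; rupture φR_n = 0.75×0.6×70×0.25×5.625 = 44.3 kips; take 42.2 kips (yield).
Tension yield (gross): A_g = 0.9375×0.25 = 0.23438 in². φR_n = 0.90 × 50 × 0.23438 = 10.5 kips.
Governing: min(44.7, 42.2, 10.5) = 10.5 kips → gross-section yield.

10.5 kips (gross-section yield governs)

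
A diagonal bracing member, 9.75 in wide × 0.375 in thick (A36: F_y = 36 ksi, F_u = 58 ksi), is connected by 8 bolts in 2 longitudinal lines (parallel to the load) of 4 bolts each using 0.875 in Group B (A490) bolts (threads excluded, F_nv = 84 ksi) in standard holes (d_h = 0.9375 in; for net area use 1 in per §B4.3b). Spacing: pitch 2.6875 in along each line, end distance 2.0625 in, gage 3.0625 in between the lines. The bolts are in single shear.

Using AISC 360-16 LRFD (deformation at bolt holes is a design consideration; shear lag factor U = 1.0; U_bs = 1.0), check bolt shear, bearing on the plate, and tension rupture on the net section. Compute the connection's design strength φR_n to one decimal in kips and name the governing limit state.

126.4 kips (net-section rupture governs)

Bolt shear: A_b = π(0.875)²/4 = 0.60132 in². φR_n = 0.75 × 84 × 0.60132 × 8 × 1 = 303.1 kips.
Bearing (0.375 in plate, F_u = 58 ksi): end bolts L_c = 2.0625 − 0.9375/2 = 1.59375, R_n = min(1.2×1.59375×0.375×58, 2.4×0.875×0.375×58) = 41.597 kips/bolt; interior L_c = 2.6875 − 0.9375 = 1.75, R_n = 45.675 kips/bolt. φR_n = 0.75 × (2×41.597 + 6×45.675) = 267.9 kips.
Tension rupture (net): A_n = (9.75 − 2×1)×0.375 = 2.9063 in² (U = 1.0, A_e = A_n). φR_n = 0.75 × 58 × 2.9063 = 126.4 kips.
Governing: min(303.1, 267.9, 126.4) = 126.4 kips → net-section rupture.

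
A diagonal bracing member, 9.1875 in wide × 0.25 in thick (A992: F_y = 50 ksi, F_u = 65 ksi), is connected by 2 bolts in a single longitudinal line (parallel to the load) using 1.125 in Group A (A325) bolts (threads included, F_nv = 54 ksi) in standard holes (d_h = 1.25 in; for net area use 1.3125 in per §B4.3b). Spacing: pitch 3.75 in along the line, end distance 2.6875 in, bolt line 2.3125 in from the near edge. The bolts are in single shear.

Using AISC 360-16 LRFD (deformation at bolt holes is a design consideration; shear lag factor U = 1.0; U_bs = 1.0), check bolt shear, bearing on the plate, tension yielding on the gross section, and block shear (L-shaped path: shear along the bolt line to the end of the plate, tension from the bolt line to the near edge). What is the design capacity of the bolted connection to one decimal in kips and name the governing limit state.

Bolt shear: A_b = π(1.125)²/4 = 0.99402 in². φR_n = 0.75 × 54 × 0.99402 × 2 × 1 = 80.5 kips.
Bearing (0.25 in plate, F_u = 65 ksi): end bolts L_c = 2.6875 − 1.25/2 = 2.0625, R_n = min(1.2×2.0625×0.25×65, 2.4×1.125×0.25×65) = 40.219 kips/bolt; interior L_c = 3.75 − 1.25 = 2.5, R_n = 43.875 kips/bolt. φR_n = 0.75 × (1×40.219 + 1×43.875) = 63.1 kips.
Tension yield (gross): A_g = 9.1875×0.25 = 2.2969 in². φR_n = 0.90 × 50 × 2.2969 = 103.4 kips.
Block shear: shear path 1×[2.6875+1×3.75] = 1×6.4375 in, A_gv = 1.6094, A_nv = 1×(6.4375 − 1.5×1.3125)×0.25 = 1.1172 in²; tension to near edge: (2.3125 − 0.5×1.3125)×0.25 = 0.41406 in². R_n = min(0.6×65×1.1172, 0.6×50×1.6094) + 1.0×65×0.41406 = min(43.571, 48.282) + 26.914 = 70.485 kips. φR_n = 0.75 × 70.485 = 52.9 kips.
Governing: min(80.5, 63.1, 103.4, 52.9) = 52.9 kips → block shear.

52.9 kips (block shear governs)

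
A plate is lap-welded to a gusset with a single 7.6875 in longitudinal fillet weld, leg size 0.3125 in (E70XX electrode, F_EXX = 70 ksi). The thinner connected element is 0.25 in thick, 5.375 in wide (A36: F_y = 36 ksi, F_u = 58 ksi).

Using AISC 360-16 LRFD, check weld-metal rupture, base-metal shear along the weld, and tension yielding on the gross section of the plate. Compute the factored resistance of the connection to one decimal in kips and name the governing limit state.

Weld metal: throat = 0.707×0.3125 = 0.22094 in, L = 7.6875 in. φR_n = 0.75 × 0.6 × 70 × 0.22094 × 7.6875 = 53.5 kips.
Base metal shear (0.25 in plate): yield φR_n = 1.0×0.6×36×0.25×7.6875 = 41.5 kips; rupture φR_n = 0.75×0.6×58×0.25×7.6875 = 50.2 kips; take 41.5 kips (yield).
Tension yield (gross): A_g = 5.375×0.25 = 1.3438 in². φR_n = 0.90 × 36 × 1.3438 = 43.5 kips.
Governing: min(53.5, 41.5, 43.5) = 41.5 kips → base-metal shear.

41.5 kips (base-metal shear governs)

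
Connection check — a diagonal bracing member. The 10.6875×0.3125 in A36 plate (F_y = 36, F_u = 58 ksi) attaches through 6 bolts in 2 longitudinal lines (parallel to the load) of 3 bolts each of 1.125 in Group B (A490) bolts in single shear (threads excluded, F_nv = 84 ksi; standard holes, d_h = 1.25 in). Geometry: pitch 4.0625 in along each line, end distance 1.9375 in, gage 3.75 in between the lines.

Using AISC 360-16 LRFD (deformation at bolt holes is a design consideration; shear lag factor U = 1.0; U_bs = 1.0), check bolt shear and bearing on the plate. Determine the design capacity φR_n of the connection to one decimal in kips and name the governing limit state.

189.6 kips (bearing governs)

Bolt shear: A_b = π(1.125)²/4 = 0.99402 in². φR_n = 0.75 × 84 × 0.99402 × 6 × 1 = 375.7 kips.
Bearing (0.3125 in plate, F_u = 58 ksi): end bolts L_c = 1.9375 − 1.25/2 = 1.3125, R_n = min(1.2×1.3125×0.3125×58, 2.4×1.125×0.3125×58) = 28.547 kips/bolt; interior L_c = 4.0625 − 1.25 = 2.8125, R_n = 48.938 kips/bolt. φR_n = 0.75 × (2×28.547 + 4×48.938) = 189.6 kips.
Governing: min(375.7, 189.6) = 189.6 kips → bearing.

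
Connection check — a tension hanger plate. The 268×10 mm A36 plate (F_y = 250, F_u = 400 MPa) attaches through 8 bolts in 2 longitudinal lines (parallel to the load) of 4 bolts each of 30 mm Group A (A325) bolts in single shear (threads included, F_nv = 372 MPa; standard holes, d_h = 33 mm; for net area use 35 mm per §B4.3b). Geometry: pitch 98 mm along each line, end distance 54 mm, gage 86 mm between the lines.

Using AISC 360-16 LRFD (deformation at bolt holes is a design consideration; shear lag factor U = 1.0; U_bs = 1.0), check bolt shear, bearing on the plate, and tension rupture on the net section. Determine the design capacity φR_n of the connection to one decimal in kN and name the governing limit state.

594.0 kN (net-section rupture governs)

Bolt shear: A_b = π(30)²/4 = 706.86 mm². φR_n = 0.75 × 372 × 706.86 × 8 × 1 = 1577.7 kN.
Bearing (10 mm plate, F_u = 400 MPa): end bolts L_c = 54 − 33/2 = 37.5, R_n = min(1.2×37.5×10×400, 2.4×30×10×400) = 180 kN/bolt; interior L_c = 98 − 33 = 65, R_n = 288 kN/bolt. φR_n = 0.75 × (2×180 + 6×288) = 1566.0 kN.
Tension rupture (net): A_n = (268 − 2×35)×10 = 1980 mm² (U = 1.0, A_e = A_n). φR_n = 0.75 × 400 × 1980 = 594.0 kN.
Governing: min(1577.7, 1566.0, 594.0) = 594.0 kN → net-section rupture.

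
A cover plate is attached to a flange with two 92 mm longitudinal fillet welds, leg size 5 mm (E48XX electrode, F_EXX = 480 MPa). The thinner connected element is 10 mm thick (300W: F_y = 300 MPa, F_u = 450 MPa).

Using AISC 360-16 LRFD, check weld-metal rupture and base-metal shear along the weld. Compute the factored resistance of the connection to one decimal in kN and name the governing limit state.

Weld metal: throat = 0.707×5 = 3.535 mm, L = 2×92 = 184 mm. φR_n = 0.75 × 0.6 × 480 × 3.535 × 184 = 140.5 kN.
Base metal shear (10 mm plate): yield φR_n = 1.0×0.6×300×10×184 = 331.2 kN; rupture φR_n = 0.75×0.6×450×10×184 = 372.6 kN; take 331.2 kN (yield).
Governing: min(140.5, 331.2) = 140.5 kN → weld metal.

140.5 kN (weld metal governs)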